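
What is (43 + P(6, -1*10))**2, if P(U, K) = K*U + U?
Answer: 121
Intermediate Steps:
P(U, K) = U + K*U
(43 + P(6, -1*10))**2 = (43 + 6*(1 - 1*10))**2 = (43 + 6*(1 - 10))**2 = (43 + 6*(-9))**2 = (43 - 54)**2 = (-11)**2 = 121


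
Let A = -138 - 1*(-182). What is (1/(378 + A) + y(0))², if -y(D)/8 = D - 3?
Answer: 102596641/178084 ≈ 576.11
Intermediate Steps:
A = 44 (A = -138 + 182 = 44)
y(D) = 24 - 8*D (y(D) = -8*(D - 3) = -8*(-3 + D) = 24 - 8*D)
(1/(378 + A) + y(0))² = (1/(378 + 44) + (24 - 8*0))² = (1/422 + (24 + 0))² = (1/422 + 24)² = (10129/422)² = 102596641/178084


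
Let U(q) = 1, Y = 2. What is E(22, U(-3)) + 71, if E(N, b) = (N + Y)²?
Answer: 647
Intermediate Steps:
E(N, b) = (2 + N)² (E(N, b) = (N + 2)² = (2 + N)²)
E(22, U(-3)) + 71 = (2 + 22)² + 71 = 24² + 71 = 576 + 71 = 647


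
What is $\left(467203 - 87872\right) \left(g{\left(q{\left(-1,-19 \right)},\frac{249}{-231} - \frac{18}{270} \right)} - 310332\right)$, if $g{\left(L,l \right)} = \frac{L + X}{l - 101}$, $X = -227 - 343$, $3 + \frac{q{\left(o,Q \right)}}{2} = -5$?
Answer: $- \frac{13887824382053754}{117977} \approx -1.1772 \cdot 10^{11}$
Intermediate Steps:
$q{\left(o,Q \right)} = -16$ ($q{\left(o,Q \right)} = -6 + 2 \left(-5\right) = -6 - 10 = -16$)
$X = -570$ ($X = -227 - 343 = -570$)
$g{\left(L,l \right)} = \frac{-570 + L}{-101 + l}$ ($g{\left(L,l \right)} = \frac{L - 570}{l - 101} = \frac{-570 + L}{-101 + l}$)
$\left(467203 - 87872\right) \left(g{\left(q{\left(-1,-19 \right)},\frac{249}{-231} - \frac{18}{270} \right)} - 310332\right) = \left(467203 - 87872\right) \left(\frac{-570 - 16}{-101 + \left(\frac{249}{-231} - \frac{18}{270}\right)} - 310332\right) = 379331 \left(\frac{1}{-101 + \left(249 \left(- \frac{1}{231}\right) - \frac{1}{15}\right)} \left(-586\right) - 310332\right) = 379331 \left(\frac{1}{-101 - \frac{1322}{1155}} \left(-586\right) - 310332\right) = 379331 \left(\frac{1}{- \frac{117977}{1155}} \left(-586\right) - 310332\right) = 379331 \left(\left(- \frac{1155}{117977}\right) \left(-586\right) - 310332\right) = 379331 \left(\frac{676830}{117977} - 310332\right) = 379331 \left(- \frac{36611361534}{117977}\right) = - \frac{13887824382053754}{117977}$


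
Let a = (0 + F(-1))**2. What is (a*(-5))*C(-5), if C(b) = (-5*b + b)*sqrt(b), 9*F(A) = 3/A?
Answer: -100*I*sqrt(5)/9 ≈ -24.845*I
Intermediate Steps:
F(A) = 1/(3*A) (F(A) = (3/A)/9 = 1/(3*A))
C(b) = -4*b**(3/2) (C(b) = (-4*b)*sqrt(b) = -4*b**(3/2))
a = 1/9 (a = (0 + (1/3)/(-1))**2 = (0 + (1/3)*(-1))**2 = (0 - 1/3)**2 = (-1/3)**2 = 1/9 ≈ 0.11111)
(a*(-5))*C(-5) = ((1/9)*(-5))*(-(-20)*I*sqrt(5)) = -(-20)*(-5*I*sqrt(5))/9 = -100*I*sqrt(5)/9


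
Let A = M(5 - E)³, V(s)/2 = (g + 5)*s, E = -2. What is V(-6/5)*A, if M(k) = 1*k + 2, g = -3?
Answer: -17496/5 ≈ -3499.2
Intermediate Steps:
M(k) = 2 + k (M(k) = k + 2 = 2 + k)
V(s) = 4*s (V(s) = 2*((-3 + 5)*s) = 2*(2*s) = 4*s)
A = 729 (A = (2 + (5 - 1*(-2)))³ = (2 + (5 + 2))³ = (2 + 7)³ = 9³ = 729)
V(-6/5)*A = (4*(-6/5))*729 = -24/5*729 = -17496/5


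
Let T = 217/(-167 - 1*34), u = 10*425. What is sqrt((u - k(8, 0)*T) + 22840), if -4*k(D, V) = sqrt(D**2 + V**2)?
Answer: 4*sqrt(68398491)/201 ≈ 164.58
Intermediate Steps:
u = 4250
k(D, V) = -sqrt(D**2 + V**2)/4
T = -217/201 (T = 217/(-167 - 34) = 217/(-201) = 217*(-1/201) = -217/201 ≈ -1.0796)
sqrt((u - k(8, 0)*T) + 22840) = sqrt((4250 - (-sqrt(8**2 + 0**2)/4)*(-217)/201) + 22840) = sqrt((4250 - (-sqrt(64 + 0)/4)*(-217)/201) + 22840) = sqrt((4250 - (-sqrt(64)/4)*(-217)/201) + 22840) = sqrt((4250 - (-1/4*8)*(-217)/201) + 22840) = sqrt((4250 - (-2)*(-217)/201) + 22840) = sqrt((4250 - 1*434/201) + 22840) = sqrt((4250 - 434/201) + 22840) = sqrt(853816/201 + 22840) = sqrt(5444656/201) = 4*sqrt(68398491)/201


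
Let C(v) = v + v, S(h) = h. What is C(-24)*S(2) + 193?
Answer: 97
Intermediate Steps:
C(v) = 2*v
C(-24)*S(2) + 193 = (2*(-24))*2 + 193 = -48*2 + 193 = -96 + 193 = 97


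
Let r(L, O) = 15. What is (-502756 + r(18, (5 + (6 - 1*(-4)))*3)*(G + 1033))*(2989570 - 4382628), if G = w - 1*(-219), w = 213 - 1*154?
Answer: 672973782278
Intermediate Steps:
w = 59 (w = 213 - 154 = 59)
G = 278 (G = 59 - 1*(-219) = 59 + 219 = 278)
(-502756 + r(18, (5 + (6 - 1*(-4)))*3)*(G + 1033))*(2989570 - 4382628) = (-502756 + 15*(278 + 1033))*(2989570 - 4382628) = (-502756 + 15*1311)*(-1393058) = (-502756 + 19665)*(-1393058) = -483091*(-1393058) = 672973782278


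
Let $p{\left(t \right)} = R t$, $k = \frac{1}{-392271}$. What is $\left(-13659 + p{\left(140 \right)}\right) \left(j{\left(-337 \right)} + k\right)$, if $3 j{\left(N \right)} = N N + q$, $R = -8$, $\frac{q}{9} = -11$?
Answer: $- \frac{219275975544631}{392271} \approx -5.5899 \cdot 10^{8}$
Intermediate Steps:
$q = -99$ ($q = 9 \left(-11\right) = -99$)
$j{\left(N \right)} = -33 + \frac{N^{2}}{3}$ ($j{\left(N \right)} = \frac{N N - 99}{3} = \frac{N^{2} - 99}{3} = \frac{-99 + N^{2}}{3} = -33 + \frac{N^{2}}{3}$)
$k = - \frac{1}{392271} \approx -2.5493 \cdot 10^{-6}$
$p{\left(t \right)} = - 8 t$
$\left(-13659 + p{\left(140 \right)}\right) \left(j{\left(-337 \right)} + k\right) = \left(-13659 - 1120\right) \left(\left(-33 + \frac{\left(-337\right)^{2}}{3}\right) - \frac{1}{392271}\right) = \left(-13659 - 1120\right) \left(\left(-33 + \frac{1}{3} \cdot 113569\right) - \frac{1}{392271}\right) = - 14779 \left(\left(-33 + \frac{113569}{3}\right) - \frac{1}{392271}\right) = - 14779 \left(\frac{113470}{3} - \frac{1}{392271}\right) = \left(-14779\right) \frac{14836996789}{392271} = - \frac{219275975544631}{392271}$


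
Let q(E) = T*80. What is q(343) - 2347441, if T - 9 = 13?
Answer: -2345681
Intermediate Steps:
T = 22 (T = 9 + 13 = 22)
q(E) = 1760 (q(E) = 22*80 = 1760)
q(343) - 2347441 = 1760 - 2347441 = -2345681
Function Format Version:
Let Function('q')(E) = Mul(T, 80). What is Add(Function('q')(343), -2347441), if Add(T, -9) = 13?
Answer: -2345681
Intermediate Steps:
T = 22 (T = Add(9, 13) = 22)
Function('q')(E) = 1760 (Function('q')(E) = Mul(22, 80) = 1760)
Add(Function('q')(343), -2347441) = Add(1760, -2347441) = -2345681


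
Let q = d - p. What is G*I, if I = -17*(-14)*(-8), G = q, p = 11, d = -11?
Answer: 41888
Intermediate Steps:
q = -22 (q = -11 - 1*11 = -11 - 11 = -22)
G = -22
I = -1904 (I = 238*(-8) = -1904)
G*I = -22*(-1904) = 41888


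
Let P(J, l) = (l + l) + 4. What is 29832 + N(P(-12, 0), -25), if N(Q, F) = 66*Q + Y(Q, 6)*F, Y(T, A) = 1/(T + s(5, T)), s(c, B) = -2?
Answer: 60167/2 ≈ 30084.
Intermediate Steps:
P(J, l) = 4 + 2*l (P(J, l) = 2*l + 4 = 4 + 2*l)
Y(T, A) = 1/(-2 + T) (Y(T, A) = 1/(T - 2) = 1/(-2 + T))
N(Q, F) = 66*Q + F/(-2 + Q)
29832 + N(P(-12, 0), -25) = 29832 + (-25 + 66*(4 + 2*0)*(-2 + (4 + 2*0)))/(-2 + (4 + 2*0)) = 29832 + (-25 + 66*(4 + 0)*(-2 + (4 + 0)))/(-2 + (4 + 0)) = 29832 + (-25 + 66*4*(-2 + 4))/(-2 + 4) = 29832 + (-25 + 66*4*2)/2 = 29832 + (-25 + 528)/2 = 29832 + (½)*503 = 29832 + 503/2 = 60167/2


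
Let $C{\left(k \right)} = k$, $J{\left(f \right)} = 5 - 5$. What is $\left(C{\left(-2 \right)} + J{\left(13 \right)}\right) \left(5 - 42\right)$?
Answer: $74$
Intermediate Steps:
$J{\left(f \right)} = 0$ ($J{\left(f \right)} = 5 - 5 = 0$)
$\left(C{\left(-2 \right)} + J{\left(13 \right)}\right) \left(5 - 42\right) = \left(-2 + 0\right) \left(5 - 42\right) = \left(-2\right) \left(-37\right) = 74$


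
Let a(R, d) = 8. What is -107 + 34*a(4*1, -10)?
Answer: 165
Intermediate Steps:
-107 + 34*a(4*1, -10) = -107 + 34*8 = -107 + 272 = 165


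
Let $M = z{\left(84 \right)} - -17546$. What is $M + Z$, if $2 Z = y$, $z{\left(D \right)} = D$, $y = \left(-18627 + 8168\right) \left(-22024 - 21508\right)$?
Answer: $227668224$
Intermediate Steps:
$y = 455301188$ ($y = \left(-10459\right) \left(-43532\right) = 455301188$)
$Z = 227650594$ ($Z = \frac{1}{2} \cdot 455301188 = 227650594$)
$M = 17630$ ($M = 84 - -17546 = 84 + 17546 = 17630$)
$M + Z = 17630 + 227650594 = 227668224$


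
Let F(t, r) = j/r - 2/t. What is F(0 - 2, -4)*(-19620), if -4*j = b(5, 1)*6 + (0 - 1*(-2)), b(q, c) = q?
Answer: -58860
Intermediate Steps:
j = -8 (j = -(5*6 + (0 - 1*(-2)))/4 = -(30 + (0 + 2))/4 = -(30 + 2)/4 = -¼*32 = -8)
F(t, r) = -8/r - 2/t
F(0 - 2, -4)*(-19620) = (-8/(-4) - 2/(0 - 2))*(-19620) = (-8*(-¼) - 2/(-2))*(-19620) = (2 - 2*(-½))*(-19620) = (2 + 1)*(-19620) = 3*(-19620) = -58860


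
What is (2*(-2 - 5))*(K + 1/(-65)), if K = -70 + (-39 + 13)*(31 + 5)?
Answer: 915474/65 ≈ 14084.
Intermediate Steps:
K = -1006 (K = -70 - 26*36 = -70 - 936 = -1006)
(2*(-2 - 5))*(K + 1/(-65)) = (2*(-2 - 5))*(-1006 + 1/(-65)) = (2*(-7))*(-1006 - 1/65) = -14*(-65391/65) = 915474/65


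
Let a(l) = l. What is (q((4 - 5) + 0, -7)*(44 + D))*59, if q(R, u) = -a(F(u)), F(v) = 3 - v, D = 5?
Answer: -28910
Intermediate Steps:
q(R, u) = -3 + u (q(R, u) = -(3 - u) = -3 + u)
(q((4 - 5) + 0, -7)*(44 + D))*59 = ((-3 - 7)*(44 + 5))*59 = -10*49*59 = -490*59 = -28910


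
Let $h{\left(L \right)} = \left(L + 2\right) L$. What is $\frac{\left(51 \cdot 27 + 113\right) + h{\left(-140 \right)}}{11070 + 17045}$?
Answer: $\frac{4162}{5623} \approx 0.74017$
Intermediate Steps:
$h{\left(L \right)} = L \left(2 + L\right)$ ($h{\left(L \right)} = \left(2 + L\right) L = L \left(2 + L\right)$)
$\frac{\left(51 \cdot 27 + 113\right) + h{\left(-140 \right)}}{11070 + 17045} = \frac{\left(51 \cdot 27 + 113\right) - 140 \left(2 - 140\right)}{11070 + 17045} = \frac{\left(1377 + 113\right) - -19320}{28115} = \left(1490 + 19320\right) \frac{1}{28115} = 20810 \cdot \frac{1}{28115} = \frac{4162}{5623}$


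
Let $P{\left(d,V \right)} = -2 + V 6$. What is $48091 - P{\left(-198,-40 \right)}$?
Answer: $48333$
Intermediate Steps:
$P{\left(d,V \right)} = -2 + 6 V$
$48091 - P{\left(-198,-40 \right)} = 48091 - \left(-2 + 6 \left(-40\right)\right) = 48091 - \left(-2 - 240\right) = 48091 - -242 = 48091 + 242 = 48333$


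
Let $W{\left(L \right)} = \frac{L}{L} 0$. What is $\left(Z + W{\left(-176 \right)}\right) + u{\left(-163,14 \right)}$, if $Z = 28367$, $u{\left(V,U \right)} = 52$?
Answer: $28419$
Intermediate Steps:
$W{\left(L \right)} = 0$ ($W{\left(L \right)} = 1 \cdot 0 = 0$)
$\left(Z + W{\left(-176 \right)}\right) + u{\left(-163,14 \right)} = \left(28367 + 0\right) + 52 = 28367 + 52 = 28419$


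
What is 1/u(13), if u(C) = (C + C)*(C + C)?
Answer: 1/676 ≈ 0.0014793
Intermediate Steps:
u(C) = 4*C² (u(C) = (2*C)*(2*C) = 4*C²)
1/u(13) = 1/(4*13²) = 1/(4*169) = 1/676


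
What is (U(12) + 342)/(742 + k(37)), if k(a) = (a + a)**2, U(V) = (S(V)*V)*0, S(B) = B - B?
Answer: 171/3109 ≈ 0.055002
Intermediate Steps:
S(B) = 0
U(V) = 0 (U(V) = (0*V)*0 = 0*0 = 0)
k(a) = 4*a**2 (k(a) = (2*a)**2 = 4*a**2)
(U(12) + 342)/(742 + k(37)) = (0 + 342)/(742 + 4*37**2) = 342/(742 + 4*1369) = 342/(742 + 5476) = 342/6218 = 342*(1/6218) = 171/3109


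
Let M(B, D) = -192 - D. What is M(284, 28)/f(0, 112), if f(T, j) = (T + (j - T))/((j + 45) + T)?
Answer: -8635/28 ≈ -308.39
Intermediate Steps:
f(T, j) = j/(45 + T + j) (f(T, j) = j/((45 + j) + T) = j/(45 + T + j))
M(284, 28)/f(0, 112) = (-192 - 1*28)/((112/(45 + 0 + 112))) = (-192 - 28)/((112/157)) = -220/(112*(1/157)) = -220/112/157 = -220*157/112 = -8635/28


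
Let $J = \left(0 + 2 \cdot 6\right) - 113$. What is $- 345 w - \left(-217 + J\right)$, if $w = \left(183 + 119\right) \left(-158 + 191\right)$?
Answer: $-3437952$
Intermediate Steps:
$w = 9966$ ($w = 302 \cdot 33 = 9966$)
$J = -101$ ($J = \left(0 + 12\right) - 113 = 12 - 113 = -101$)
$- 345 w - \left(-217 + J\right) = \left(-345\right) 9966 + \left(217 - -101\right) = -3438270 + \left(217 + 101\right) = -3438270 + 318 = -3437952$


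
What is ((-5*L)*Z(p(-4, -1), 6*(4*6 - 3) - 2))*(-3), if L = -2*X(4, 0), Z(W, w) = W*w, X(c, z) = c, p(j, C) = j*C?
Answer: -59520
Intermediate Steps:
p(j, C) = C*j
L = -8 (L = -2*4 = -8)
((-5*L)*Z(p(-4, -1), 6*(4*6 - 3) - 2))*(-3) = ((-5*(-8))*((-1*(-4))*(6*(4*6 - 3) - 2)))*(-3) = (40*(4*(6*(24 - 3) - 2)))*(-3) = (40*(4*(6*21 - 2)))*(-3) = (40*(4*(126 - 2)))*(-3) = (40*(4*124))*(-3) = (40*496)*(-3) = 19840*(-3) = -59520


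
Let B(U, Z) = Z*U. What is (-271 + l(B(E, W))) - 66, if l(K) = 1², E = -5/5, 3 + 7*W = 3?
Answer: -336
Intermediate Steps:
W = 0 (W = -3/7 + (⅐)*3 = -3/7 + 3/7 = 0)
E = -1 (E = -5*⅕ = -1)
B(U, Z) = U*Z
l(K) = 1
(-271 + l(B(E, W))) - 66 = (-271 + 1) - 66 = -270 - 66 = -336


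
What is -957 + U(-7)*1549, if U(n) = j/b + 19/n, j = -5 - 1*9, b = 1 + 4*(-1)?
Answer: 43412/21 ≈ 2067.2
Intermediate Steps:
b = -3 (b = 1 - 4 = -3)
j = -14 (j = -5 - 9 = -14)
U(n) = 14/3 + 19/n (U(n) = -14/(-3) + 19/n = -14*(-⅓) + 19/n = 14/3 + 19/n)
-957 + U(-7)*1549 = -957 + (14/3 + 19/(-7))*1549 = -957 + (14/3 + 19*(-⅐))*1549 = -957 + (14/3 - 19/7)*1549 = -957 + (41/21)*1549 = -957 + 63509/21 = 43412/21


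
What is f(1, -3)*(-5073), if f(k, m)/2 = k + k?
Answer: -20292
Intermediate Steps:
f(k, m) = 4*k (f(k, m) = 2*(k + k) = 2*(2*k) = 4*k)
f(1, -3)*(-5073) = (4*1)*(-5073) = 4*(-5073) = -20292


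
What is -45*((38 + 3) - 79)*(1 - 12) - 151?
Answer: -18961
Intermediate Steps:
-45*((38 + 3) - 79)*(1 - 12) - 151 = -45*(41 - 79)*(-11) - 151 = -(-1710)*(-11) - 151 = -45*418 - 151 = -18810 - 151 = -18961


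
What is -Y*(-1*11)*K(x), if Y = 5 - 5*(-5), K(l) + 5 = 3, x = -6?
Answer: -660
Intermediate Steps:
K(l) = -2 (K(l) = -5 + 3 = -2)
Y = 30 (Y = 5 + 25 = 30)
-Y*(-1*11)*K(x) = -30*(-1*11)*(-2) = -30*(-11)*(-2) = -(-330)*(-2) = -1*660 = -660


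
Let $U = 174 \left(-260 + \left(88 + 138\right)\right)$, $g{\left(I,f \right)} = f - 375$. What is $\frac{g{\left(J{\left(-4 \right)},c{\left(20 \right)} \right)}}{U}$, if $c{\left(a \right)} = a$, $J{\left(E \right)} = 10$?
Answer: $\frac{355}{5916} \approx 0.060007$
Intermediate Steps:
$g{\left(I,f \right)} = -375 + f$ ($g{\left(I,f \right)} = f - 375 = -375 + f$)
$U = -5916$ ($U = 174 \left(-260 + 226\right) = 174 \left(-34\right) = -5916$)
$\frac{g{\left(J{\left(-4 \right)},c{\left(20 \right)} \right)}}{U} = \frac{-375 + 20}{-5916} = \left(-355\right) \left(- \frac{1}{5916}\right) = \frac{355}{5916}$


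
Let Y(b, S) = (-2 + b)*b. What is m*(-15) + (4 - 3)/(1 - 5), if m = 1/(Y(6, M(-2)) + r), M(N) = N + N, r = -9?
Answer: -5/4 ≈ -1.2500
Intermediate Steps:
M(N) = 2*N
Y(b, S) = b*(-2 + b)
m = 1/15 (m = 1/(6*(-2 + 6) - 9) = 1/(6*4 - 9) = 1/(24 - 9) = 1/15 ≈ 0.066667)
m*(-15) + (4 - 3)/(1 - 5) = (1/15)*(-15) + (4 - 3)/(1 - 5) = -1 + 1/(-4) = -1 + 1*(-1/4) = -1 - 1/4 = -5/4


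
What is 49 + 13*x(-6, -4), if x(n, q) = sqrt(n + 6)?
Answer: 49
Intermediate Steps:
x(n, q) = sqrt(6 + n)
49 + 13*x(-6, -4) = 49 + 13*sqrt(6 - 6) = 49 + 13*sqrt(0) = 49 + 13*0 = 49 + 0 = 49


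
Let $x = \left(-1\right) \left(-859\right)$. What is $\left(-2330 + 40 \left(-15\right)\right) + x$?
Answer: $-2071$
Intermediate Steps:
$x = 859$
$\left(-2330 + 40 \left(-15\right)\right) + x = \left(-2330 + 40 \left(-15\right)\right) + 859 = \left(-2330 - 600\right) + 859 = -2930 + 859 = -2071$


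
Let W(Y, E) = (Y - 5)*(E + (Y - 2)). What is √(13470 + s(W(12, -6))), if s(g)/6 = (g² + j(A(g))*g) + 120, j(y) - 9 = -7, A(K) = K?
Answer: √19230 ≈ 138.67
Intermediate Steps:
j(y) = 2 (j(y) = 9 - 7 = 2)
W(Y, E) = (-5 + Y)*(-2 + E + Y) (W(Y, E) = (-5 + Y)*(E + (-2 + Y)) = (-5 + Y)*(-2 + E + Y))
s(g) = 720 + 6*g² + 12*g (s(g) = 6*((g² + 2*g) + 120) = 6*(120 + g² + 2*g) = 720 + 6*g² + 12*g)
√(13470 + s(W(12, -6))) = √(13470 + (720 + 6*(10 + 12² - 7*12 - 5*(-6) - 6*12)² + 12*(10 + 12² - 7*12 - 5*(-6) - 6*12))) = √(13470 + (720 + 6*(10 + 144 - 84 + 30 - 72)² + 12*(10 + 144 - 84 + 30 - 72))) = √(13470 + (720 + 6*28² + 12*28)) = √(13470 + (720 + 6*784 + 336)) = √(13470 + (720 + 4704 + 336)) = √(13470 + 5760) = √19230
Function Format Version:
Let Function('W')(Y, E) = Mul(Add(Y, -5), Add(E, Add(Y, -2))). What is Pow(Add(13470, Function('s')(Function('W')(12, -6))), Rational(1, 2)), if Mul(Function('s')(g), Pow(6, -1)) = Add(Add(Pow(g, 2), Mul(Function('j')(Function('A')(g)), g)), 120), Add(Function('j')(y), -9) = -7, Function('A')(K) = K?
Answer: Pow(19230, Rational(1, 2)) ≈ 138.67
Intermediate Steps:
Function('j')(y) = 2 (Function('j')(y) = Add(9, -7) = 2)
Function('W')(Y, E) = Mul(Add(-5, Y), Add(-2, E, Y)) (Function('W')(Y, E) = Mul(Add(-5, Y), Add(E, Add(-2, Y))) = Mul(Add(-5, Y), Add(-2, E, Y)))
Function('s')(g) = Add(720, Mul(6, Pow(g, 2)), Mul(12, g)) (Function('s')(g) = Mul(6, Add(Add(Pow(g, 2), Mul(2, g)), 120)) = Mul(6, Add(120, Pow(g, 2), Mul(2, g))) = Add(720, Mul(6, Pow(g, 2)), Mul(12, g)))
Pow(Add(13470, Function('s')(Function('W')(12, -6))), Rational(1, 2)) = Pow(Add(13470, Add(720, Mul(6, Pow(Add(10, Pow(12, 2), Mul(-7, 12), Mul(-5, -6), Mul(-6, 12)), 2)), Mul(12, Add(10, Pow(12, 2), Mul(-7, 12), Mul(-5, -6), Mul(-6, 12))))), Rational(1, 2)) = Pow(Add(13470, Add(720, Mul(6, Pow(Add(10, 144, -84, 30, -72), 2)), Mul(12, Add(10, 144, -84, 30, -72)))), Rational(1, 2)) = Pow(Add(13470, Add(720, Mul(6, Pow(28, 2)), Mul(12, 28))), Rational(1, 2)) = Pow(Add(13470, Add(720, Mul(6, 784), 336)), Rational(1, 2)) = Pow(Add(13470, Add(720, 4704, 336)), Rational(1, 2)) = Pow(Add(13470, 5760), Rational(1, 2)) = Pow(19230, Rational(1, 2))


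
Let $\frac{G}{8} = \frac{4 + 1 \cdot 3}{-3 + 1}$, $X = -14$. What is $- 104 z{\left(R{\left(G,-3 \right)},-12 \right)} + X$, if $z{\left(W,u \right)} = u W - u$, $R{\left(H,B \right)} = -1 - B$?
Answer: $1234$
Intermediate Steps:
$G = -28$ ($G = 8 \frac{4 + 1 \cdot 3}{-3 + 1} = 8 \frac{4 + 3}{-2} = 8 \cdot 7 \left(- \frac{1}{2}\right) = 8 \left(- \frac{7}{2}\right) = -28$)
$z{\left(W,u \right)} = - u + W u$ ($z{\left(W,u \right)} = W u - u = - u + W u$)
$- 104 z{\left(R{\left(G,-3 \right)},-12 \right)} + X = - 104 \left(- 12 \left(-1 - -2\right)\right) - 14 = - 104 \left(- 12 \left(-1 + \left(-1 + 3\right)\right)\right) - 14 = - 104 \left(- 12 \left(-1 + 2\right)\right) - 14 = - 104 \left(\left(-12\right) 1\right) - 14 = \left(-104\right) \left(-12\right) - 14 = 1248 - 14 = 1234$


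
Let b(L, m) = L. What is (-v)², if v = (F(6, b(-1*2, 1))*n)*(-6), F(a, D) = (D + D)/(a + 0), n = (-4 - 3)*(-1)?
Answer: 784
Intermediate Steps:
n = 7 (n = -7*(-1) = 7)
F(a, D) = 2*D/a (F(a, D) = (2*D)/a = 2*D/a)
v = 28 (v = ((2*(-1*2)/6)*7)*(-6) = ((2*(-2)*(⅙))*7)*(-6) = -⅔*7*(-6) = -14/3*(-6) = 28)
(-v)² = (-1*28)² = (-28)² = 784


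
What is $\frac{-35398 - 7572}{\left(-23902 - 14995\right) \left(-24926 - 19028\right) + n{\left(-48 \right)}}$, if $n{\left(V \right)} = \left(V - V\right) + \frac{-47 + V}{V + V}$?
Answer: $- \frac{4125120}{164129158943} \approx -2.5133 \cdot 10^{-5}$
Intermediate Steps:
$n{\left(V \right)} = \frac{-47 + V}{2 V}$ ($n{\left(V \right)} = 0 + \frac{-47 + V}{2 V} = \frac{-47 + V}{2 V}$)
$\frac{-35398 - 7572}{\left(-23902 - 14995\right) \left(-24926 - 19028\right) + n{\left(-48 \right)}} = \frac{-35398 - 7572}{\left(-23902 - 14995\right) \left(-24926 - 19028\right) + \frac{-47 - 48}{2 \left(-48\right)}} = - \frac{42970}{\left(-38897\right) \left(-43954\right) + \frac{1}{2} \left(- \frac{1}{48}\right) \left(-95\right)} = - \frac{42970}{1709678738 + \frac{95}{96}} = - \frac{42970}{\frac{164129158943}{96}} = \left(-42970\right) \frac{96}{164129158943} = - \frac{4125120}{164129158943}$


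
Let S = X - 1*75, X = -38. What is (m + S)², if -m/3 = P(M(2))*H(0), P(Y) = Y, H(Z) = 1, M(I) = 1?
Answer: 13456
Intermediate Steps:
S = -113 (S = -38 - 1*75 = -38 - 75 = -113)
m = -3 ≈ -3.0000
(m + S)² = (-3 - 113)² = (-116)² = 13456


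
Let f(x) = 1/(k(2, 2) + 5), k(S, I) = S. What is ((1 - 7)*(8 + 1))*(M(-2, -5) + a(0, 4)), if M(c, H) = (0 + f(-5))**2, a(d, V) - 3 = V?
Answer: -18576/49 ≈ -379.10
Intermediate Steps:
a(d, V) = 3 + V
f(x) = 1/7 (f(x) = 1/(2 + 5) = 1/7)
M(c, H) = 1/49 (M(c, H) = (0 + 1/7)**2 = (1/7)**2 = 1/49)
((1 - 7)*(8 + 1))*(M(-2, -5) + a(0, 4)) = ((1 - 7)*(8 + 1))*(1/49 + (3 + 4)) = (-6*9)*(1/49 + 7) = -54*344/49 = -18576/49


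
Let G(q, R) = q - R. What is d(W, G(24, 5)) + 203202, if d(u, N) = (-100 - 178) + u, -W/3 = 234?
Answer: 202222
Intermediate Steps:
W = -702 (W = -3*234 = -702)
d(u, N) = -278 + u
d(W, G(24, 5)) + 203202 = (-278 - 702) + 203202 = -980 + 203202 = 202222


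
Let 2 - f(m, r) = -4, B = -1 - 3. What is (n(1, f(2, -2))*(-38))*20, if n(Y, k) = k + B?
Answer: -1520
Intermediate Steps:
B = -4
f(m, r) = 6 (f(m, r) = 2 - 1*(-4) = 2 + 4 = 6)
n(Y, k) = -4 + k (n(Y, k) = k - 4 = -4 + k)
(n(1, f(2, -2))*(-38))*20 = ((-4 + 6)*(-38))*20 = (2*(-38))*20 = -76*20 = -1520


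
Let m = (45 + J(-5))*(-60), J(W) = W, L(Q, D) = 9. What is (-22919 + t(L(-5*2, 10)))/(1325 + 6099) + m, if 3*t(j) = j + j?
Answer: -17840513/7424 ≈ -2403.1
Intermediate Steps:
t(j) = 2*j/3 (t(j) = (j + j)/3 = (2*j)/3 = 2*j/3)
m = -2400 (m = (45 - 5)*(-60) = 40*(-60) = -2400)
(-22919 + t(L(-5*2, 10)))/(1325 + 6099) + m = (-22919 + (⅔)*9)/(1325 + 6099) - 2400 = (-22919 + 6)/7424 - 2400 = -22913*1/7424 - 2400 = -22913/7424 - 2400 = -17840513/7424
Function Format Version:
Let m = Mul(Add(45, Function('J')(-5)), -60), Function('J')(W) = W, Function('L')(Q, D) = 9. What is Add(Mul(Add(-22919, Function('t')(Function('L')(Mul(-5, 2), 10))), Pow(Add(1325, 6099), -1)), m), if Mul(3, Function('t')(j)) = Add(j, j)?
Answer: Rational(-17840513, 7424) ≈ -2403.1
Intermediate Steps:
Function('t')(j) = Mul(Rational(2, 3), j) (Function('t')(j) = Mul(Rational(1, 3), Add(j, j)) = Mul(Rational(1, 3), Mul(2, j)) = Mul(Rational(2, 3), j))
m = -2400 (m = Mul(Add(45, -5), -60) = Mul(40, -60) = -2400)
Add(Mul(Add(-22919, Function('t')(Function('L')(Mul(-5, 2), 10))), Pow(Add(1325, 6099), -1)), m) = Add(Mul(Add(-22919, Mul(Rational(2, 3), 9)), Pow(Add(1325, 6099), -1)), -2400) = Add(Mul(Add(-22919, 6), Pow(7424, -1)), -2400) = Add(Mul(-22913, Rational(1, 7424)), -2400) = Add(Rational(-22913, 7424), -2400) = Rational(-17840513, 7424)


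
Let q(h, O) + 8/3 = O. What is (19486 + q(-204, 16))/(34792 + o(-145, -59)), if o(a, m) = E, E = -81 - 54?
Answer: 58498/103971 ≈ 0.56264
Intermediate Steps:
q(h, O) = -8/3 + O
E = -135
o(a, m) = -135
(19486 + q(-204, 16))/(34792 + o(-145, -59)) = (19486 + (-8/3 + 16))/(34792 - 135) = (19486 + 40/3)/34657 = (58498/3)*(1/34657) = 58498/103971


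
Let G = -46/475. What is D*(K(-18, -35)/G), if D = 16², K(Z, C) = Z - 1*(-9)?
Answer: 547200/23 ≈ 23791.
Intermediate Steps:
K(Z, C) = 9 + Z (K(Z, C) = Z + 9 = 9 + Z)
G = -46/475 (G = -46*1/475 = -46/475 ≈ -0.096842)
D = 256
D*(K(-18, -35)/G) = 256*((9 - 18)/(-46/475)) = 256*(-9*(-475/46)) = 256*(4275/46) = 547200/23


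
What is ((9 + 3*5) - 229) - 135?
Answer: -340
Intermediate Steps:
((9 + 3*5) - 229) - 135 = ((9 + 15) - 229) - 135 = (24 - 229) - 135 = -205 - 135 = -340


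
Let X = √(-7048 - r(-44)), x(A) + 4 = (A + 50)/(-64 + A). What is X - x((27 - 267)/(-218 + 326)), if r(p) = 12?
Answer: 1407/298 + 2*I*√1765 ≈ 4.7215 + 84.024*I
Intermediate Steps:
x(A) = -4 + (50 + A)/(-64 + A) (x(A) = -4 + (A + 50)/(-64 + A) = -4 + (50 + A)/(-64 + A))
X = 2*I*√1765 (X = √(-7048 - 1*12) = √(-7048 - 12) = √(-7060) = 2*I*√1765 ≈ 84.024*I)
X - x((27 - 267)/(-218 + 326)) = 2*I*√1765 - 3*(102 - (27 - 267)/(-218 + 326))/(-64 + (27 - 267)/(-218 + 326)) = 2*I*√1765 - 3*(102 - (-240)/108)/(-64 - 240/108) = 2*I*√1765 - 3*(102 - (-240)/108)/(-64 - 240*1/108) = 2*I*√1765 - 3*(102 - 1*(-20/9))/(-64 - 20/9) = 2*I*√1765 - 3*(102 + 20/9)/(-596/9) = 2*I*√1765 - 3*(-9)*938/(596*9) = 2*I*√1765 - 1*(-1407/298) = 2*I*√1765 + 1407/298 = 1407/298 + 2*I*√1765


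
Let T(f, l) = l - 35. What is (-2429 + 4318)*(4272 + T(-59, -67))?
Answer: 7877130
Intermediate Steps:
T(f, l) = -35 + l
(-2429 + 4318)*(4272 + T(-59, -67)) = (-2429 + 4318)*(4272 + (-35 - 67)) = 1889*(4272 - 102) = 1889*4170 = 7877130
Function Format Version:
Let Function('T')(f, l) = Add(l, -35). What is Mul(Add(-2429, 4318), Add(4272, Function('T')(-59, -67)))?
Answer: 7877130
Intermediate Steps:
Function('T')(f, l) = Add(-35, l)
Mul(Add(-2429, 4318), Add(4272, Function('T')(-59, -67))) = Mul(Add(-2429, 4318), Add(4272, Add(-35, -67))) = Mul(1889, Add(4272, -102)) = Mul(1889, 4170) = 7877130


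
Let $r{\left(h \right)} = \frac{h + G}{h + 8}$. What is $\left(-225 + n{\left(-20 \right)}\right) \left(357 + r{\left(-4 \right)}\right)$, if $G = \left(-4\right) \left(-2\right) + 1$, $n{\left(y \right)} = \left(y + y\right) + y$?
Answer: $- \frac{408405}{4} \approx -1.021 \cdot 10^{5}$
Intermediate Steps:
$n{\left(y \right)} = 3 y$ ($n{\left(y \right)} = 2 y + y = 3 y$)
$G = 9$ ($G = 8 + 1 = 9$)
$r{\left(h \right)} = \frac{9 + h}{8 + h}$ ($r{\left(h \right)} = \frac{h + 9}{h + 8} = \frac{9 + h}{8 + h}$)
$\left(-225 + n{\left(-20 \right)}\right) \left(357 + r{\left(-4 \right)}\right) = \left(-225 + 3 \left(-20\right)\right) \left(357 + \frac{9 - 4}{8 - 4}\right) = \left(-225 - 60\right) \left(357 + \frac{1}{4} \cdot 5\right) = - 285 \left(357 + \frac{1}{4} \cdot 5\right) = - 285 \left(357 + \frac{5}{4}\right) = \left(-285\right) \frac{1433}{4} = - \frac{408405}{4}$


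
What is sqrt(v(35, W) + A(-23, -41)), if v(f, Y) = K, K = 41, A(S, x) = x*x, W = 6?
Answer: sqrt(1722) ≈ 41.497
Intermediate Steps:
A(S, x) = x**2
v(f, Y) = 41
sqrt(v(35, W) + A(-23, -41)) = sqrt(41 + (-41)**2) = sqrt(41 + 1681) = sqrt(1722)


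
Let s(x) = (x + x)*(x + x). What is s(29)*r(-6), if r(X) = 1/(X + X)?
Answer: -841/3 ≈ -280.33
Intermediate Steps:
s(x) = 4*x² (s(x) = (2*x)*(2*x) = 4*x²)
r(X) = 1/(2*X)
s(29)*r(-6) = (4*29²)*((½)/(-6)) = (4*841)*((½)*(-⅙)) = 3364*(-1/12) = -841/3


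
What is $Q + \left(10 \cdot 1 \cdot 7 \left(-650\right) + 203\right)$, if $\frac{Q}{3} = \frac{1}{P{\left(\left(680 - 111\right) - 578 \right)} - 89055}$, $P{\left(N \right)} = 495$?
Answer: $- \frac{1337167441}{29520} \approx -45297.0$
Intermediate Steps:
$Q = - \frac{1}{29520}$ ($Q = \frac{3}{495 - 89055} = \frac{3}{-88560} = 3 \left(- \frac{1}{88560}\right) = - \frac{1}{29520} \approx -3.3875 \cdot 10^{-5}$)
$Q + \left(10 \cdot 1 \cdot 7 \left(-650\right) + 203\right) = - \frac{1}{29520} + \left(10 \cdot 1 \cdot 7 \left(-650\right) + 203\right) = - \frac{1}{29520} + \left(10 \cdot 7 \left(-650\right) + 203\right) = - \frac{1}{29520} + \left(70 \left(-650\right) + 203\right) = - \frac{1}{29520} + \left(-45500 + 203\right) = - \frac{1}{29520} - 45297 = - \frac{1337167441}{29520}$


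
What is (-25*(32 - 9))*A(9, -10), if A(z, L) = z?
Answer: -5175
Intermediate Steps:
(-25*(32 - 9))*A(9, -10) = -25*(32 - 9)*9 = -25*23*9 = -575*9 = -5175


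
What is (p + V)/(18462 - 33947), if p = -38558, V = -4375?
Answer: 42933/15485 ≈ 2.7726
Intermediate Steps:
(p + V)/(18462 - 33947) = (-38558 - 4375)/(18462 - 33947) = -42933/(-15485) = -42933*(-1/15485) = 42933/15485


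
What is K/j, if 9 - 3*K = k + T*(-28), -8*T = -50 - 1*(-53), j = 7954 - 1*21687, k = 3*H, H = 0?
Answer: 1/27466 ≈ 3.6409e-5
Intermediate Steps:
k = 0 (k = 3*0 = 0)
j = -13733 (j = 7954 - 21687 = -13733)
T = -3/8 (T = -(-50 - 1*(-53))/8 = -(-50 + 53)/8 = -⅛*3 = -3/8 ≈ -0.37500)
K = -½ (K = 3 - (0 - 3/8*(-28))/3 = 3 - (0 + 21/2)/3 = 3 - ⅓*21/2 = 3 - 7/2 = -½ ≈ -0.50000)
K/j = -½/(-13733) = -½*(-1/13733) = 1/27466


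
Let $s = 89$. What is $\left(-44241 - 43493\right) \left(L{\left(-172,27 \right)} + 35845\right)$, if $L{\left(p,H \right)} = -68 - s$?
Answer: $-3131050992$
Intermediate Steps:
$L{\left(p,H \right)} = -157$ ($L{\left(p,H \right)} = -68 - 89 = -157$)
$\left(-44241 - 43493\right) \left(L{\left(-172,27 \right)} + 35845\right) = \left(-44241 - 43493\right) \left(-157 + 35845\right) = \left(-87734\right) 35688 = -3131050992$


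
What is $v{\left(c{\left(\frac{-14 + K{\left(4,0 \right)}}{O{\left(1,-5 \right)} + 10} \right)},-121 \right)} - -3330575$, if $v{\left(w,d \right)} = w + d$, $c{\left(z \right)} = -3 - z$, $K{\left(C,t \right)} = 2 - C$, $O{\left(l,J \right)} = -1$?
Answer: $\frac{29974075}{9} \approx 3.3305 \cdot 10^{6}$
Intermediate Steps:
$v{\left(w,d \right)} = d + w$
$v{\left(c{\left(\frac{-14 + K{\left(4,0 \right)}}{O{\left(1,-5 \right)} + 10} \right)},-121 \right)} - -3330575 = \left(-121 - \left(3 + \frac{-14 + \left(2 - 4\right)}{-1 + 10}\right)\right) - -3330575 = \left(-121 - \left(3 + \frac{-14 + \left(2 - 4\right)}{9}\right)\right) + 3330575 = \left(-121 - \left(3 + \left(-14 - 2\right) \frac{1}{9}\right)\right) + 3330575 = \left(-121 - \left(3 - \frac{16}{9}\right)\right) + 3330575 = \left(-121 - \frac{11}{9}\right) + 3330575 = - \frac{1100}{9} + 3330575 = \frac{29974075}{9}$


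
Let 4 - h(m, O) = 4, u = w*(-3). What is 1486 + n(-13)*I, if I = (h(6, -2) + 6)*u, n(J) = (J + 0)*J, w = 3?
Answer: -7640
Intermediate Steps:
n(J) = J² (n(J) = J*J = J²)
u = -9 (u = 3*(-3) = -9)
h(m, O) = 0 (h(m, O) = 4 - 1*4 = 4 - 4 = 0)
I = -54 (I = (0 + 6)*(-9) = 6*(-9) = -54)
1486 + n(-13)*I = 1486 + (-13)²*(-54) = 1486 + 169*(-54) = 1486 - 9126 = -7640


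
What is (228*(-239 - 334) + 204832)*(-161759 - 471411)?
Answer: -46973615960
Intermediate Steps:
(228*(-239 - 334) + 204832)*(-161759 - 471411) = (228*(-573) + 204832)*(-633170) = (-130644 + 204832)*(-633170) = 74188*(-633170) = -46973615960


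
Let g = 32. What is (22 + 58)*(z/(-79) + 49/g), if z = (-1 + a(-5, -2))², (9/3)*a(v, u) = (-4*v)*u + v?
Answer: -21605/158 ≈ -136.74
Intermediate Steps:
a(v, u) = v/3 - 4*u*v/3 (a(v, u) = ((-4*v)*u + v)/3 = (-4*u*v + v)/3 = (v - 4*u*v)/3 = v/3 - 4*u*v/3)
z = 256 (z = (-1 + (⅓)*(-5)*(1 - 4*(-2)))² = (-1 + (⅓)*(-5)*(1 + 8))² = (-1 + (⅓)*(-5)*9)² = (-1 - 15)² = (-16)² = 256)
(22 + 58)*(z/(-79) + 49/g) = (22 + 58)*(256/(-79) + 49/32) = 80*(256*(-1/79) + 49*(1/32)) = 80*(-256/79 + 49/32) = 80*(-4321/2528) = -21605/158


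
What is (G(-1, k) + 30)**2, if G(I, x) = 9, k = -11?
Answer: 1521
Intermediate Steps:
(G(-1, k) + 30)**2 = (9 + 30)**2 = 39**2 = 1521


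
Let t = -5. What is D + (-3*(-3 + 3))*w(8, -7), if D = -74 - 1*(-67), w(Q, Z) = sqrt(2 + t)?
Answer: -7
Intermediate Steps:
w(Q, Z) = I*sqrt(3) (w(Q, Z) = sqrt(2 - 5) = sqrt(-3) = I*sqrt(3))
D = -7 (D = -74 + 67 = -7)
D + (-3*(-3 + 3))*w(8, -7) = -7 + (-3*(-3 + 3))*(I*sqrt(3)) = -7 + (-3*0)*(I*sqrt(3)) = -7 + 0*(I*sqrt(3)) = -7 + 0 = -7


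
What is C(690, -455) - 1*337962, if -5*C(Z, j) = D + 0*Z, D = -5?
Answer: -337961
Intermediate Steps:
C(Z, j) = 1 (C(Z, j) = -(-5 + 0*Z)/5 = -(-5 + 0)/5 = -⅕*(-5) = 1)
C(690, -455) - 1*337962 = 1 - 1*337962 = 1 - 337962 = -337961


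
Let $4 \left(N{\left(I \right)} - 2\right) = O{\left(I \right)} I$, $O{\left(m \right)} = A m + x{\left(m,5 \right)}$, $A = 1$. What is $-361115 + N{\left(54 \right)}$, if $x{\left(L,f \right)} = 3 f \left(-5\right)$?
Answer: $- \frac{722793}{2} \approx -3.614 \cdot 10^{5}$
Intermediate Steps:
$x{\left(L,f \right)} = - 15 f$
$O{\left(m \right)} = -75 + m$ ($O{\left(m \right)} = 1 m - 75 = m - 75 = -75 + m$)
$N{\left(I \right)} = 2 + \frac{I \left(-75 + I\right)}{4}$ ($N{\left(I \right)} = 2 + \frac{\left(-75 + I\right) I}{4} = 2 + \frac{I \left(-75 + I\right)}{4}$)
$-361115 + N{\left(54 \right)} = -361115 + \left(2 + \frac{1}{4} \cdot 54 \left(-75 + 54\right)\right) = -361115 + \left(2 + \frac{1}{4} \cdot 54 \left(-21\right)\right) = -361115 + \left(2 - \frac{567}{2}\right) = -361115 - \frac{563}{2} = - \frac{722793}{2}$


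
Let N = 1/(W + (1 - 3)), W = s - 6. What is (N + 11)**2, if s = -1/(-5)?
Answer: 179776/1521 ≈ 118.20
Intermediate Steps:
s = 1/5 (s = -1*(-1/5) = 1/5 ≈ 0.20000)
W = -29/5 (W = 1/5 - 6 = -29/5 ≈ -5.8000)
N = -5/39 (N = 1/(-29/5 + (1 - 3)) = 1/(-29/5 - 2) = 1/(-39/5) = -5/39 ≈ -0.12821)
(N + 11)**2 = (-5/39 + 11)**2 = (424/39)**2 = 179776/1521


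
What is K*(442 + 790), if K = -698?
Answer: -859936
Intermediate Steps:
K*(442 + 790) = -698*(442 + 790) = -698*1232 = -859936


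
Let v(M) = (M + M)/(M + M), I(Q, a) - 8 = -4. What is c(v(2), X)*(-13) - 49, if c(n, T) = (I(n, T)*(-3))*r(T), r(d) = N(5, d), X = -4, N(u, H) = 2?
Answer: 263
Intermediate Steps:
r(d) = 2
I(Q, a) = 4 (I(Q, a) = 8 - 4 = 4)
v(M) = 1 (v(M) = (2*M)/((2*M)) = (2*M)*(1/(2*M)) = 1)
c(n, T) = -24 (c(n, T) = (4*(-3))*2 = -12*2 = -24)
c(v(2), X)*(-13) - 49 = -24*(-13) - 49 = 312 - 49 = 263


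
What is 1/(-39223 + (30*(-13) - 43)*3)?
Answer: -1/40522 ≈ -2.4678e-5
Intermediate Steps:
1/(-39223 + (30*(-13) - 43)*3) = 1/(-39223 + (-390 - 43)*3) = 1/(-39223 - 433*3) = 1/(-39223 - 1299) = 1/(-40522) = -1/40522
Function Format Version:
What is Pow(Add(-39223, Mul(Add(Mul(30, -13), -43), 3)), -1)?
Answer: Rational(-1, 40522) ≈ -2.4678e-5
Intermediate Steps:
Pow(Add(-39223, Mul(Add(Mul(30, -13), -43), 3)), -1) = Pow(Add(-39223, Mul(Add(-390, -43), 3)), -1) = Pow(Add(-39223, Mul(-433, 3)), -1) = Pow(Add(-39223, -1299), -1) = Pow(-40522, -1) = Rational(-1, 40522)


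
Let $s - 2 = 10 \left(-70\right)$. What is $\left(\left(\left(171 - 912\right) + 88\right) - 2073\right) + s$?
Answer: $-3424$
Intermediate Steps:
$s = -698$ ($s = 2 + 10 \left(-70\right) = 2 - 700 = -698$)
$\left(\left(\left(171 - 912\right) + 88\right) - 2073\right) + s = \left(\left(\left(171 - 912\right) + 88\right) - 2073\right) - 698 = \left(\left(-741 + 88\right) - 2073\right) - 698 = \left(-653 - 2073\right) - 698 = -2726 - 698 = -3424$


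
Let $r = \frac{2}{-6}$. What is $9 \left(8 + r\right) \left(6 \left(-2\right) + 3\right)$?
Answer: $-621$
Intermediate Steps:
$r = - \frac{1}{3}$ ($r = 2 \left(- \frac{1}{6}\right) = - \frac{1}{3} \approx -0.33333$)
$9 \left(8 + r\right) \left(6 \left(-2\right) + 3\right) = 9 \left(8 - \frac{1}{3}\right) \left(6 \left(-2\right) + 3\right) = 9 \cdot \frac{23}{3} \left(-12 + 3\right) = 69 \left(-9\right) = -621$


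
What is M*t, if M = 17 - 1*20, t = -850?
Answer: 2550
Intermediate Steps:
M = -3 (M = 17 - 20 = -3)
M*t = -3*(-850) = 2550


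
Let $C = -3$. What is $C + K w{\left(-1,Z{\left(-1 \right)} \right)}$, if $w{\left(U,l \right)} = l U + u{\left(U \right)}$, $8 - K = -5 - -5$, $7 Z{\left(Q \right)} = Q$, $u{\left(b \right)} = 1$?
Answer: $\frac{43}{7} \approx 6.1429$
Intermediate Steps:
$Z{\left(Q \right)} = \frac{Q}{7}$
$K = 8$ ($K = 8 - \left(-5 - -5\right) = 8 - \left(-5 + 5\right) = 8 - 0 = 8 + 0 = 8$)
$w{\left(U,l \right)} = 1 + U l$ ($w{\left(U,l \right)} = l U + 1 = U l + 1 = 1 + U l$)
$C + K w{\left(-1,Z{\left(-1 \right)} \right)} = -3 + 8 \left(1 - \frac{1}{7} \left(-1\right)\right) = -3 + 8 \left(1 - - \frac{1}{7}\right) = -3 + 8 \left(1 + \frac{1}{7}\right) = -3 + 8 \cdot \frac{8}{7} = -3 + \frac{64}{7} = \frac{43}{7}$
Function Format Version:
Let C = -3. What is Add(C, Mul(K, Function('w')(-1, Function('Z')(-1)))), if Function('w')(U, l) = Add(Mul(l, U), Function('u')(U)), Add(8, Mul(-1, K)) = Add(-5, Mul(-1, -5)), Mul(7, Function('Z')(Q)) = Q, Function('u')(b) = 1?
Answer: Rational(43, 7) ≈ 6.1429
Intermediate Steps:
Function('Z')(Q) = Mul(Rational(1, 7), Q)
K = 8 (K = Add(8, Mul(-1, Add(-5, Mul(-1, -5)))) = Add(8, Mul(-1, Add(-5, 5))) = Add(8, Mul(-1, 0)) = Add(8, 0) = 8)
Function('w')(U, l) = Add(1, Mul(U, l)) (Function('w')(U, l) = Add(Mul(l, U), 1) = Add(Mul(U, l), 1) = Add(1, Mul(U, l)))
Add(C, Mul(K, Function('w')(-1, Function('Z')(-1)))) = Add(-3, Mul(8, Add(1, Mul(-1, Mul(Rational(1, 7), -1))))) = Add(-3, Mul(8, Add(1, Mul(-1, Rational(-1, 7))))) = Add(-3, Mul(8, Add(1, Rational(1, 7)))) = Add(-3, Mul(8, Rational(8, 7))) = Add(-3, Rational(64, 7)) = Rational(43, 7)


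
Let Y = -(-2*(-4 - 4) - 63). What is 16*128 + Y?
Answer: 2095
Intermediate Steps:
Y = 47 (Y = -(-2*(-8) - 63) = -(16 - 63) = -1*(-47) = 47)
16*128 + Y = 16*128 + 47 = 2048 + 47 = 2095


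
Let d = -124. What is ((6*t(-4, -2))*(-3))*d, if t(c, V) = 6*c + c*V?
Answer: -35712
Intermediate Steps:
t(c, V) = 6*c + V*c
((6*t(-4, -2))*(-3))*d = ((6*(-4*(6 - 2)))*(-3))*(-124) = ((6*(-4*4))*(-3))*(-124) = ((6*(-16))*(-3))*(-124) = -96*(-3)*(-124) = 288*(-124) = -35712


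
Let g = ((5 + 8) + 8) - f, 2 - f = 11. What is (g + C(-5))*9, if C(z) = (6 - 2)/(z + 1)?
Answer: 261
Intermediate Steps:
f = -9 (f = 2 - 1*11 = 2 - 11 = -9)
g = 30 (g = ((5 + 8) + 8) - 1*(-9) = (13 + 8) + 9 = 21 + 9 = 30)
C(z) = 4/(1 + z)
(g + C(-5))*9 = (30 + 4/(1 - 5))*9 = (30 + 4/(-4))*9 = (30 + 4*(-¼))*9 = (30 - 1)*9 = 29*9 = 261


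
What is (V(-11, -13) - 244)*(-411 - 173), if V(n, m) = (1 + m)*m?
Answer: 51392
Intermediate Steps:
V(n, m) = m*(1 + m)
(V(-11, -13) - 244)*(-411 - 173) = (-13*(1 - 13) - 244)*(-411 - 173) = (-13*(-12) - 244)*(-584) = (156 - 244)*(-584) = -88*(-584) = 51392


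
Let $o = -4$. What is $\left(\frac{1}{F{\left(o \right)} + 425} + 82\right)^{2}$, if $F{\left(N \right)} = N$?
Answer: $\frac{1191837529}{177241} \approx 6724.4$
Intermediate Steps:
$\left(\frac{1}{F{\left(o \right)} + 425} + 82\right)^{2} = \left(\frac{1}{-4 + 425} + 82\right)^{2} = \left(\frac{1}{421} + 82\right)^{2} = \left(\frac{34523}{421}\right)^{2} = \frac{1191837529}{177241}$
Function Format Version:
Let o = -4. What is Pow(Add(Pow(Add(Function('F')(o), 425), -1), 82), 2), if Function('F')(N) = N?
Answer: Rational(1191837529, 177241) ≈ 6724.4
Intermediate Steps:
Pow(Add(Pow(Add(Function('F')(o), 425), -1), 82), 2) = Pow(Add(Pow(Add(-4, 425), -1), 82), 2) = Pow(Add(Pow(421, -1), 82), 2) = Pow(Add(Rational(1, 421), 82), 2) = Pow(Rational(34523, 421), 2) = Rational(1191837529, 177241)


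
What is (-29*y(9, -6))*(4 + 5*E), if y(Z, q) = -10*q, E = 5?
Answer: -50460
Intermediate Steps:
(-29*y(9, -6))*(4 + 5*E) = (-(-290)*(-6))*(4 + 5*5) = (-29*60)*(4 + 25) = -1740*29 = -50460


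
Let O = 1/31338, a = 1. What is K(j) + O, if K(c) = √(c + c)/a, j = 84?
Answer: 1/31338 + 2*√42 ≈ 12.962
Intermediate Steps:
K(c) = √2*√c (K(c) = √(c + c)/1 = √(2*c)*1 = (√2*√c)*1 = √2*√c)
O = 1/31338 ≈ 3.1910e-5
K(j) + O = √2*√84 + 1/31338 = √2*(2*√21) + 1/31338 = 2*√42 + 1/31338 = 1/31338 + 2*√42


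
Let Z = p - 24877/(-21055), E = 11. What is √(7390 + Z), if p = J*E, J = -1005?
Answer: I*√1624218451390/21055 ≈ 60.529*I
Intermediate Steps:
p = -11055 (p = -1005*11 = -11055)
Z = -232738148/21055 (Z = -11055 - 24877/(-21055) = -11055 - 24877*(-1)/21055 = -11055 - 1*(-24877/21055) = -11055 + 24877/21055 = -232738148/21055 ≈ -11054.)
√(7390 + Z) = √(7390 - 232738148/21055) = √(-77141698/21055) = I*√1624218451390/21055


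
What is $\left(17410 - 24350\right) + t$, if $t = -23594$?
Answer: $-30534$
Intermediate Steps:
$\left(17410 - 24350\right) + t = \left(17410 - 24350\right) - 23594 = -6940 - 23594 = -30534$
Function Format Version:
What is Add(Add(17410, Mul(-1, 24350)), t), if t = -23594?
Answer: -30534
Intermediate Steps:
Add(Add(17410, Mul(-1, 24350)), t) = Add(Add(17410, Mul(-1, 24350)), -23594) = Add(Add(17410, -24350), -23594) = Add(-6940, -23594) = -30534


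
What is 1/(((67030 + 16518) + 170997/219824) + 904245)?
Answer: 219824/217140779429 ≈ 1.0124e-6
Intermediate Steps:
1/(((67030 + 16518) + 170997/219824) + 904245) = 1/((83548 + 170997*(1/219824)) + 904245) = 1/((83548 + 170997/219824) + 904245) = 1/(18366026549/219824 + 904245) = 1/(217140779429/219824) = 219824/217140779429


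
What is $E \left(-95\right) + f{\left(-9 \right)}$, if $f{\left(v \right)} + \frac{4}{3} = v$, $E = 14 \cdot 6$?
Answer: $- \frac{23971}{3} \approx -7990.3$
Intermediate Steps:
$E = 84$
$f{\left(v \right)} = - \frac{4}{3} + v$
$E \left(-95\right) + f{\left(-9 \right)} = 84 \left(-95\right) - \frac{31}{3} = -7980 - \frac{31}{3} = - \frac{23971}{3}$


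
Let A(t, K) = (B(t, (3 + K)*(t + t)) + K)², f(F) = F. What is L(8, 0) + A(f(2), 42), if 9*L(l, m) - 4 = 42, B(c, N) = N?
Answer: 443602/9 ≈ 49289.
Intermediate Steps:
L(l, m) = 46/9 (L(l, m) = 4/9 + (⅑)*42 = 4/9 + 14/3 = 46/9)
A(t, K) = (K + 2*t*(3 + K))² (A(t, K) = ((3 + K)*(t + t) + K)² = ((3 + K)*(2*t) + K)² = (2*t*(3 + K) + K)² = (K + 2*t*(3 + K))²)
L(8, 0) + A(f(2), 42) = 46/9 + (42 + 2*2*(3 + 42))² = 46/9 + (42 + 2*2*45)² = 46/9 + (42 + 180)² = 46/9 + 222² = 46/9 + 49284 = 443602/9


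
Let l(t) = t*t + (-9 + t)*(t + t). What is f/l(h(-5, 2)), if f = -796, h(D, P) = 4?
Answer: 199/6 ≈ 33.167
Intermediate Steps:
l(t) = t² + 2*t*(-9 + t) (l(t) = t² + (-9 + t)*(2*t) = t² + 2*t*(-9 + t))
f/l(h(-5, 2)) = -796*1/(12*(-6 + 4)) = -796/(3*4*(-2)) = -796/(-24) = -796*(-1/24) = 199/6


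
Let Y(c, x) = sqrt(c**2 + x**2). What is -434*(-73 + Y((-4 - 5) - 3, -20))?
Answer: 31682 - 1736*sqrt(34) ≈ 21559.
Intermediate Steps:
-434*(-73 + Y((-4 - 5) - 3, -20)) = -434*(-73 + sqrt(((-4 - 5) - 3)**2 + (-20)**2)) = -434*(-73 + sqrt((-9 - 3)**2 + 400)) = -434*(-73 + sqrt((-12)**2 + 400)) = -434*(-73 + sqrt(144 + 400)) = -434*(-73 + sqrt(544)) = -434*(-73 + 4*sqrt(34)) = 31682 - 1736*sqrt(34)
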